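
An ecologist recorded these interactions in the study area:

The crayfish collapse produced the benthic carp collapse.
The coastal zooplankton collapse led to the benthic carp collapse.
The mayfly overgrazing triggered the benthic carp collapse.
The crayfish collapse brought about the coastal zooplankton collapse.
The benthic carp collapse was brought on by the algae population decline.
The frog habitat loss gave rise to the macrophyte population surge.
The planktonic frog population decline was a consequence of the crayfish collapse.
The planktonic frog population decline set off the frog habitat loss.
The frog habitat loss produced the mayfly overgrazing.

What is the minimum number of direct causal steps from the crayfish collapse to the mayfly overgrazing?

Shortest chain: the crayfish collapse → the planktonic frog population decline → the frog habitat loss → the mayfly overgrazing.

3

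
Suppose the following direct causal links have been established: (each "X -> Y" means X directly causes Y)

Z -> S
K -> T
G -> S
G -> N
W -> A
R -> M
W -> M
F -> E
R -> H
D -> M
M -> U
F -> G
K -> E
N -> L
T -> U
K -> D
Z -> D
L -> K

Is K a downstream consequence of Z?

Z leads to S, D, M, U; K is not among them.

No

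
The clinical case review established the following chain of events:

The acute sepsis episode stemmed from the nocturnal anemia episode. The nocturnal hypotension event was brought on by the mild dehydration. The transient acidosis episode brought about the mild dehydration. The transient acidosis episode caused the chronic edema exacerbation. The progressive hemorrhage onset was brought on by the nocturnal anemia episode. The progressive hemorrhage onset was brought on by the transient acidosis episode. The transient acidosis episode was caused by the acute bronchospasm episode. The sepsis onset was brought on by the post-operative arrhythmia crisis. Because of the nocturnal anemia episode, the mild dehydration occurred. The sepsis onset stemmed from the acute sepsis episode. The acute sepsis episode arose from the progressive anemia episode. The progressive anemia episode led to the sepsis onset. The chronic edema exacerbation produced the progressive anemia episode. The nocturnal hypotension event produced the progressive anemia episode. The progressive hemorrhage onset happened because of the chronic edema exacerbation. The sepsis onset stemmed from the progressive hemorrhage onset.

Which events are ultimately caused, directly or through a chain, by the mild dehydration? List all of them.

Direct effects: the nocturnal hypotension event.
2 steps out: the progressive anemia episode.
3 steps out: the acute sepsis episode, the sepsis onset.
Not reachable from it: the nocturnal anemia episode, the acute bronchospasm episode, the transient acidosis episode, the chronic edema exacerbation, the progressive hemorrhage onset, the post-operative arrhythmia crisis.

the acute sepsis episode, the nocturnal hypotension event, the progressive anemia episode, the sepsis onset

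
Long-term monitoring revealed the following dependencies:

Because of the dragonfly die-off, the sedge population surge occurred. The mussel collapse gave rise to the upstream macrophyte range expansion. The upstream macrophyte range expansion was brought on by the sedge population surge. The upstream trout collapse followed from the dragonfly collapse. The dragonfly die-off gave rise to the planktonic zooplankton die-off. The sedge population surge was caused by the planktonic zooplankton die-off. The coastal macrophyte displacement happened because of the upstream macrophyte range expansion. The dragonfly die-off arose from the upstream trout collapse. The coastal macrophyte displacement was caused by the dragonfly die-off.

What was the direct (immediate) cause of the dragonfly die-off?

the upstream trout collapse

Upstream contributors include the dragonfly collapse, but only the upstream trout collapse feeds directly into the dragonfly die-off.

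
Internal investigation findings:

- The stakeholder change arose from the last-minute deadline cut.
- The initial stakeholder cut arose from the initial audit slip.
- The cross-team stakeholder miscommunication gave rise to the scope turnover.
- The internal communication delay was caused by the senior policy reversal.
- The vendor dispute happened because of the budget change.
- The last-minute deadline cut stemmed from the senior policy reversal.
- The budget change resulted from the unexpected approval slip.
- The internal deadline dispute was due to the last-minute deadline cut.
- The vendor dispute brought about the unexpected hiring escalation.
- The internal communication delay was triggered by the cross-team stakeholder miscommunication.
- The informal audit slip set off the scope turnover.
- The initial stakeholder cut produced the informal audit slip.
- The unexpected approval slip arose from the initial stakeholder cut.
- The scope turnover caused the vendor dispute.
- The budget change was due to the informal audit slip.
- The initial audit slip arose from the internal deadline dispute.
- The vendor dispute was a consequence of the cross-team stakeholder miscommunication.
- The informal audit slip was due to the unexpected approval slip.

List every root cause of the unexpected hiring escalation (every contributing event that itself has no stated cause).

Tracing upstream from the unexpected hiring escalation: the unexpected hiring escalation ← the vendor dispute ← the scope turnover ← the informal audit slip ← the initial stakeholder cut ← the initial audit slip ← the internal deadline dispute ← the last-minute deadline cut ← the senior policy reversal.
A separate upstream branch: the unexpected hiring escalation ← the vendor dispute ← the cross-team stakeholder miscommunication.
Each of those chain origins has no stated cause.

the cross-team stakeholder miscommunication, the senior policy reversal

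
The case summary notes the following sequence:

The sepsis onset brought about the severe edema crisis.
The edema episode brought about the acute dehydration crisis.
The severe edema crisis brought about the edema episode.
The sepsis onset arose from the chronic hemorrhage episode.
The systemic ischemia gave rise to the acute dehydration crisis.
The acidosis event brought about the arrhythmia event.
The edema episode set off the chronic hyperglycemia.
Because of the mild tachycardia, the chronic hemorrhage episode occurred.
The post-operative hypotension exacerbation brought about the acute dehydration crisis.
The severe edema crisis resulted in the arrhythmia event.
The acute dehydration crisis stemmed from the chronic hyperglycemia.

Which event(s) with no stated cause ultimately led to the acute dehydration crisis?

the mild tachycardia, the post-operative hypotension exacerbation, the systemic ischemia

Tracing upstream from the acute dehydration crisis: the acute dehydration crisis ← the systemic ischemia.
A separate upstream branch: the acute dehydration crisis ← the edema episode ← the severe edema crisis ← the sepsis onset ← the chronic hemorrhage episode ← the mild tachycardia.
A separate upstream branch: the acute dehydration crisis ← the post-operative hypotension exacerbation.
Each of those chain origins has no stated cause.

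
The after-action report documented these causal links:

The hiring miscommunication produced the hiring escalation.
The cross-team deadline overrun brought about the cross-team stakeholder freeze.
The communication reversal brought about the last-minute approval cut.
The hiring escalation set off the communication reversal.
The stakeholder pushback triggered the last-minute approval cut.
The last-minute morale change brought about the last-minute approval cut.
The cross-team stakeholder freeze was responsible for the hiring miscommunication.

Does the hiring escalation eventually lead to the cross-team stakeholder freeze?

No

The hiring escalation leads to the communication reversal, the last-minute approval cut; the cross-team stakeholder freeze is not among them.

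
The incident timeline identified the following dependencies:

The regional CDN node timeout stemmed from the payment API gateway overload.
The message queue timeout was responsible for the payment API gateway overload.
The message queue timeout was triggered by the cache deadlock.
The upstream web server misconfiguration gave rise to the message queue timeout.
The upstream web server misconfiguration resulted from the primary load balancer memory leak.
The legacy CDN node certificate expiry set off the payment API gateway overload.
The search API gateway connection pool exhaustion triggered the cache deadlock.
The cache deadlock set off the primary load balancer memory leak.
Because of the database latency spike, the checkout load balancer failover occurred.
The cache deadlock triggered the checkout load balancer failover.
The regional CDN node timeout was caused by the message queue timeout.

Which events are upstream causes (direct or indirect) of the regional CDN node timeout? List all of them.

the cache deadlock, the legacy CDN node certificate expiry, the message queue timeout, the payment API gateway overload, the primary load balancer memory leak, the search API gateway connection pool exhaustion, the upstream web server misconfiguration

Immediate causes of the regional CDN node timeout: the message queue timeout, the payment API gateway overload.
Further upstream: the legacy CDN node certificate expiry, the search API gateway connection pool exhaustion, the cache deadlock, the primary load balancer memory leak, the upstream web server misconfiguration.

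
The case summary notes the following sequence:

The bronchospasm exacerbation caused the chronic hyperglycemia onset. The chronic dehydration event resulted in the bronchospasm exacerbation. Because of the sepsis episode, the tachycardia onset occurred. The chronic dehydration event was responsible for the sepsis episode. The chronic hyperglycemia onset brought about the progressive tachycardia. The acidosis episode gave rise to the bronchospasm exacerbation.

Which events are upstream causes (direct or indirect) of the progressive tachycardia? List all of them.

the acidosis episode, the bronchospasm exacerbation, the chronic dehydration event, the chronic hyperglycemia onset

Immediate cause of the progressive tachycardia: the chronic hyperglycemia onset.
Further upstream: the chronic dehydration event, the acidosis episode, the bronchospasm exacerbation.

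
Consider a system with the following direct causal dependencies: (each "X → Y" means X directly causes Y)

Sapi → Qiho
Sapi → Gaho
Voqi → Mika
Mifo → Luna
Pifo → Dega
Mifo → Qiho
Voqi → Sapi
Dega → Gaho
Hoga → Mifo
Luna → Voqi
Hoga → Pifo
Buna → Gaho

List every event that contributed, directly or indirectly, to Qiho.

Immediate causes of Qiho: Mifo, Sapi.
Further upstream: Hoga, Luna, Voqi.

Hoga, Luna, Mifo, Sapi, Voqi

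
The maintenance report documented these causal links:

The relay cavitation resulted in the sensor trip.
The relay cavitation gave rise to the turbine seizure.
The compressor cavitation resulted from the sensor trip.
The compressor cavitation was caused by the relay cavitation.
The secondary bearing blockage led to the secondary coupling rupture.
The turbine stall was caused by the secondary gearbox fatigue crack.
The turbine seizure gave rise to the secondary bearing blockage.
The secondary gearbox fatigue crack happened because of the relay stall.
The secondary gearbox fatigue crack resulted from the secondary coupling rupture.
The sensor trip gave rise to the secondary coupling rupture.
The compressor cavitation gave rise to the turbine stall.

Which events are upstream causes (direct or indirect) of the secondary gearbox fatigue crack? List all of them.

Immediate causes of the secondary gearbox fatigue crack: the secondary coupling rupture, the relay stall.
Further upstream: the relay cavitation, the sensor trip, the turbine seizure, the secondary bearing blockage.

the relay cavitation, the relay stall, the secondary bearing blockage, the secondary coupling rupture, the sensor trip, the turbine seizure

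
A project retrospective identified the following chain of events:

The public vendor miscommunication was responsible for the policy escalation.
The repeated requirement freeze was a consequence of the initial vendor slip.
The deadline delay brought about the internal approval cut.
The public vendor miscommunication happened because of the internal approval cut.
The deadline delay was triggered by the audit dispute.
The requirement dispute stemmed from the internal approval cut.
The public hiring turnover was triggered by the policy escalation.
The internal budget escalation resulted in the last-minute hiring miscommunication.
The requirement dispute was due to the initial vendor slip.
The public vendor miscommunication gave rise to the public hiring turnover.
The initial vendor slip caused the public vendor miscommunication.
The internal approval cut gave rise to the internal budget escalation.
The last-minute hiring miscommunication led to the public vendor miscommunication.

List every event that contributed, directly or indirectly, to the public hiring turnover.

the audit dispute, the deadline delay, the initial vendor slip, the internal approval cut, the internal budget escalation, the last-minute hiring miscommunication, the policy escalation, the public vendor miscommunication

Immediate causes of the public hiring turnover: the public vendor miscommunication, the policy escalation.
Further upstream: the initial vendor slip, the audit dispute, the deadline delay, the internal approval cut, the internal budget escalation, the last-minute hiring miscommunication.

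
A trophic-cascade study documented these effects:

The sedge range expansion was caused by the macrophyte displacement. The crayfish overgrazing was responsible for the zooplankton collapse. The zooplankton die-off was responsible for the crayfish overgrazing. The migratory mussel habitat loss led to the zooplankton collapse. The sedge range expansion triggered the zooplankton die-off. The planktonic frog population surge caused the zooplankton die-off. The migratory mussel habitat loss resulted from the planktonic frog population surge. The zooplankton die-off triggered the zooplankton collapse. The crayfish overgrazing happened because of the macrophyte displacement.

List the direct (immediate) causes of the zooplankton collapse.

the crayfish overgrazing, the migratory mussel habitat loss, the zooplankton die-off

Upstream contributors include the macrophyte displacement, the sedge range expansion, the planktonic frog population surge, but only the crayfish overgrazing, the migratory mussel habitat loss, the zooplankton die-off feed directly into the zooplankton collapse.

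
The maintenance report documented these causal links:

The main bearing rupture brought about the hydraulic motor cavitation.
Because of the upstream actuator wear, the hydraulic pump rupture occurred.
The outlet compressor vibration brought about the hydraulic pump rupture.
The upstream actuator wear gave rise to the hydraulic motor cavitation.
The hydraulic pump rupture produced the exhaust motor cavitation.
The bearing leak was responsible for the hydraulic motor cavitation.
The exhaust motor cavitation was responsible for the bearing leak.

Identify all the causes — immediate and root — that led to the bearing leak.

Immediate cause of the bearing leak: the exhaust motor cavitation.
Further upstream: the upstream actuator wear, the outlet compressor vibration, the hydraulic pump rupture.

the exhaust motor cavitation, the hydraulic pump rupture, the outlet compressor vibration, the upstream actuator wear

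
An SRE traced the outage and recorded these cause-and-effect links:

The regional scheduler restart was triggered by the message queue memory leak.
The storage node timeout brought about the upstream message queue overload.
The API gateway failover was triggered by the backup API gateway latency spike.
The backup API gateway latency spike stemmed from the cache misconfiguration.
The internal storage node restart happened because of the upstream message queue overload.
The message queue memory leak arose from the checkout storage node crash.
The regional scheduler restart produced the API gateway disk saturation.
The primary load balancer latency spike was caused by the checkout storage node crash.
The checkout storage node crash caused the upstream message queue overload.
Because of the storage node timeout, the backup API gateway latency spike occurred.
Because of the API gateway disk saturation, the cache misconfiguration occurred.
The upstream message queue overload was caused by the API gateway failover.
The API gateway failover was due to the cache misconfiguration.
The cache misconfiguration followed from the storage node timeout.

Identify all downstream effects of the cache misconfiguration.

Direct effects: the backup API gateway latency spike, the API gateway failover.
2 steps out: the upstream message queue overload.
3 steps out: the internal storage node restart.
Not reachable from it: the checkout storage node crash, the message queue memory leak, the regional scheduler restart, the primary load balancer latency spike, the API gateway disk saturation, the storage node timeout.

the API gateway failover, the backup API gateway latency spike, the internal storage node restart, the upstream message queue overload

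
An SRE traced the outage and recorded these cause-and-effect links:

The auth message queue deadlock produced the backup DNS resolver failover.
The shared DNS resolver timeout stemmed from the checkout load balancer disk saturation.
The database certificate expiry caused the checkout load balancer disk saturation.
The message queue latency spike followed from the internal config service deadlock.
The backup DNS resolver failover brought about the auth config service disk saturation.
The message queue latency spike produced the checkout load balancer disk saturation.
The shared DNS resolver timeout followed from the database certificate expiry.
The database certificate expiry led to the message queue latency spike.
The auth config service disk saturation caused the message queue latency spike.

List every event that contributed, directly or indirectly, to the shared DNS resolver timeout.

Immediate causes of the shared DNS resolver timeout: the database certificate expiry, the checkout load balancer disk saturation.
Further upstream: the internal config service deadlock, the auth message queue deadlock, the backup DNS resolver failover, the auth config service disk saturation, the message queue latency spike.

the auth config service disk saturation, the auth message queue deadlock, the backup DNS resolver failover, the checkout load balancer disk saturation, the database certificate expiry, the internal config service deadlock, the message queue latency spike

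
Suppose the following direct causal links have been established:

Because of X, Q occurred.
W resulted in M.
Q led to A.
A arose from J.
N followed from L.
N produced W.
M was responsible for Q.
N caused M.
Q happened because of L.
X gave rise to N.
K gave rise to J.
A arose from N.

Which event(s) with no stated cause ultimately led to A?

Tracing upstream from A: A ← N ← L.
A separate upstream branch: A ← J ← K.
A separate upstream branch: A ← N ← X.
Each of those chain origins has no stated cause.

K, L, X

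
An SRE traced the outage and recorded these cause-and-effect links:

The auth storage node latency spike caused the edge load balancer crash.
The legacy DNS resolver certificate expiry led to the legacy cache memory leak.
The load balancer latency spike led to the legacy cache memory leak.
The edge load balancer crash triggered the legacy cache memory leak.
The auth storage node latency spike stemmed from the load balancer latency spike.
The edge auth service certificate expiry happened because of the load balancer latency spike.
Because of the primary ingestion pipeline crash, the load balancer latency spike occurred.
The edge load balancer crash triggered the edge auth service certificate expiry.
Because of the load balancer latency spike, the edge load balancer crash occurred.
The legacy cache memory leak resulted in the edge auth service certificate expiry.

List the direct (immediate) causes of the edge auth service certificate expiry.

Upstream contributors include the primary ingestion pipeline crash, the legacy DNS resolver certificate expiry, the auth storage node latency spike, but only the edge load balancer crash, the legacy cache memory leak, the load balancer latency spike feed directly into the edge auth service certificate expiry.

the edge load balancer crash, the legacy cache memory leak, the load balancer latency spike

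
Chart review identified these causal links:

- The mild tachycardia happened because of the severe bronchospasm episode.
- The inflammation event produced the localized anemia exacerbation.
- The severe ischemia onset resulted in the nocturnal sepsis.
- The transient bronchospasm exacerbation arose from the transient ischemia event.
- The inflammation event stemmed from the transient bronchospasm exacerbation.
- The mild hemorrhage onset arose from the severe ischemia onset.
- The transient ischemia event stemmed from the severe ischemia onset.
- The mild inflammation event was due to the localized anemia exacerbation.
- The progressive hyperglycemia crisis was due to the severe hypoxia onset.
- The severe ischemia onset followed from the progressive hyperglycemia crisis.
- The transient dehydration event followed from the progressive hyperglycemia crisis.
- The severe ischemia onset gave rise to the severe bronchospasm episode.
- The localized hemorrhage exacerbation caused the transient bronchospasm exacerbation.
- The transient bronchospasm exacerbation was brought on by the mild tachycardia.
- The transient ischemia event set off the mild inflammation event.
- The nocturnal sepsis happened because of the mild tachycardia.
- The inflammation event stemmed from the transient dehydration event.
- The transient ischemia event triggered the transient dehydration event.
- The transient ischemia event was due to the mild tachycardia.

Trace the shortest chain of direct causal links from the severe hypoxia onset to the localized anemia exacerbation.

the severe hypoxia onset → the progressive hyperglycemia crisis
the progressive hyperglycemia crisis → the transient dehydration event
the transient dehydration event → the inflammation event
the inflammation event → the localized anemia exacerbation
Length: 4 steps.

the severe hypoxia onset → the progressive hyperglycemia crisis → the transient dehydration event → the inflammation event → the localized anemia exacerbation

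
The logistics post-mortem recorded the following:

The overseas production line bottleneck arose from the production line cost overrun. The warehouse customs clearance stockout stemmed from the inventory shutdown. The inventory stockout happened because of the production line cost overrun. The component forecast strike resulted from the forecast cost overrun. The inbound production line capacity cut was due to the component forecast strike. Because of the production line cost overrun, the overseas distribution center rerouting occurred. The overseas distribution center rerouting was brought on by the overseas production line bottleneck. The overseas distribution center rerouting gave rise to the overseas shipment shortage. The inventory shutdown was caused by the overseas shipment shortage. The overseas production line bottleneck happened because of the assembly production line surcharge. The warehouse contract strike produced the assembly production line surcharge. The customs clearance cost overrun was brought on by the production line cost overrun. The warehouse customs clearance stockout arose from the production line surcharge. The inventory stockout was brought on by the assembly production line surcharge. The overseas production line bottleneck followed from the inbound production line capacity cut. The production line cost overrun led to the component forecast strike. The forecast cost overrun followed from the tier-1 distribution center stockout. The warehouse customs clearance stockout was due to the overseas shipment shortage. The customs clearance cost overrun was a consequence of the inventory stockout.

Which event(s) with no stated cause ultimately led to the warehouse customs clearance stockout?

Tracing upstream from the warehouse customs clearance stockout: the warehouse customs clearance stockout ← the overseas shipment shortage ← the overseas distribution center rerouting ← the production line cost overrun.
A separate upstream branch: the warehouse customs clearance stockout ← the overseas shipment shortage ← the overseas distribution center rerouting ← the overseas production line bottleneck ← the assembly production line surcharge ← the warehouse contract strike.
A separate upstream branch: the warehouse customs clearance stockout ← the overseas shipment shortage ← the overseas distribution center rerouting ← the overseas production line bottleneck ← the inbound production line capacity cut ← the component forecast strike ← the forecast cost overrun ← the tier-1 distribution center stockout.
A separate upstream branch: the warehouse customs clearance stockout ← the production line surcharge.
Each of those chain origins has no stated cause.

the production line cost overrun, the production line surcharge, the tier-1 distribution center stockout, the warehouse contract strike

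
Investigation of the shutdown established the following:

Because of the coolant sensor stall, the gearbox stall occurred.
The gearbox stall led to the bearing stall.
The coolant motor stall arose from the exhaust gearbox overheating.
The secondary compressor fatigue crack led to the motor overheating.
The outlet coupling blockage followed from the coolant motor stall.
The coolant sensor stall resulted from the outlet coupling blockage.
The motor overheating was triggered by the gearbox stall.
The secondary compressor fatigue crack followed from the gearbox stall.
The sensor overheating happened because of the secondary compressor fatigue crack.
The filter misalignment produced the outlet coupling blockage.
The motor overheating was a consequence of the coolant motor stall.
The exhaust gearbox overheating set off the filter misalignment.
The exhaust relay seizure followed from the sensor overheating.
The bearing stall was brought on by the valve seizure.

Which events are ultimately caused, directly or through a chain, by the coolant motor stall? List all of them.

the bearing stall, the coolant sensor stall, the exhaust relay seizure, the gearbox stall, the motor overheating, the outlet coupling blockage, the secondary compressor fatigue crack, the sensor overheating

Direct effects: the outlet coupling blockage, the motor overheating.
2 steps out: the coolant sensor stall.
3 steps out: the gearbox stall.
4 steps out: the secondary compressor fatigue crack, the bearing stall.
5 steps out: the sensor overheating.
6 steps out: the exhaust relay seizure.
Not reachable from it: the valve seizure, the exhaust gearbox overheating, the filter misalignment.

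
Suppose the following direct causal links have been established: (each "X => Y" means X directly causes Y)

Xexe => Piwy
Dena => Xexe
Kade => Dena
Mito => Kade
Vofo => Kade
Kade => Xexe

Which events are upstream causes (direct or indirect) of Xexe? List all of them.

Immediate causes of Xexe: Kade, Dena.
Further upstream: Vofo, Mito.

Dena, Kade, Mito, Vofo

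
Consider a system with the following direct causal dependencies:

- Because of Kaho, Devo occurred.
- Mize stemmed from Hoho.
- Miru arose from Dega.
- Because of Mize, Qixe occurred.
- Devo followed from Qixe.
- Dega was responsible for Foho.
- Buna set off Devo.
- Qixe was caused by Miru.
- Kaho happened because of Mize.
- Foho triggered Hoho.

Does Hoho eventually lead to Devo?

Yes

There is a causal chain: Hoho → Mize → Kaho → Devo.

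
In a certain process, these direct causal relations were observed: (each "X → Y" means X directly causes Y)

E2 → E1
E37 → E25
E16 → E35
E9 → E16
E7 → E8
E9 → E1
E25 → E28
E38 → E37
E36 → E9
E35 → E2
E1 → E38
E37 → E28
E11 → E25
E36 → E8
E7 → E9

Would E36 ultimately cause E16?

There is a causal chain: E36 → E9 → E16.

Yes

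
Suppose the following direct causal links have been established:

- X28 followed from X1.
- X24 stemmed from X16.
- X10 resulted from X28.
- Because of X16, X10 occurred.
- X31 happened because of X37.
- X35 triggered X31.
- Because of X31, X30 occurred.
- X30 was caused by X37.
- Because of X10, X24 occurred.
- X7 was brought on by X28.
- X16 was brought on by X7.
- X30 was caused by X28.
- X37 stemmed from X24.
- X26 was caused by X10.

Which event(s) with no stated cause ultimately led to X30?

X1, X35

Tracing upstream from X30: X30 ← X28 ← X1.
A separate upstream branch: X30 ← X31 ← X35.
Each of those chain origins has no stated cause.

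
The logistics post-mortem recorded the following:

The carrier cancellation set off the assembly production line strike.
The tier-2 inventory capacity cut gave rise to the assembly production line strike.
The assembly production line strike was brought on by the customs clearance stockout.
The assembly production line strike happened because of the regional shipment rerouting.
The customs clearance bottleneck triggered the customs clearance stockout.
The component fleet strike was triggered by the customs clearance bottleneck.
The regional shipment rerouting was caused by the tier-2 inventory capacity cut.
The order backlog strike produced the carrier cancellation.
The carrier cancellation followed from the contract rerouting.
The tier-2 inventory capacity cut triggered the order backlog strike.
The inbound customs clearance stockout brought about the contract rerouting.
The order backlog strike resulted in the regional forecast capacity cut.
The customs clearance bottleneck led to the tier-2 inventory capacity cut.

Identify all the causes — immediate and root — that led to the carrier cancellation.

the contract rerouting, the customs clearance bottleneck, the inbound customs clearance stockout, the order backlog strike, the tier-2 inventory capacity cut

Immediate causes of the carrier cancellation: the contract rerouting, the order backlog strike.
Further upstream: the customs clearance bottleneck, the tier-2 inventory capacity cut, the inbound customs clearance stockout.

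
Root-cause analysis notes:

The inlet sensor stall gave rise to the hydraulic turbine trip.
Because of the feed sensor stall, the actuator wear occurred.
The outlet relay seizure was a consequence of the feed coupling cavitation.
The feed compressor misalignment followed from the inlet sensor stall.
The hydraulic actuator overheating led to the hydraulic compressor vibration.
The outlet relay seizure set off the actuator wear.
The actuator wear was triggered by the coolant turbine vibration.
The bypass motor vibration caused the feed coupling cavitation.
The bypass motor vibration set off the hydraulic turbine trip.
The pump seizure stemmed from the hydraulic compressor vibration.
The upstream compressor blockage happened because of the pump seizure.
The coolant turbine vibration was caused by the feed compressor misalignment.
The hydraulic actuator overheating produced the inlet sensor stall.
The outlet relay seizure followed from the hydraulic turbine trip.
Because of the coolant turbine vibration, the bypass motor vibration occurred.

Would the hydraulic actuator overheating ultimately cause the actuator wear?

Yes

There is a causal chain: the hydraulic actuator overheating → the inlet sensor stall → the feed compressor misalignment → the coolant turbine vibration → the actuator wear.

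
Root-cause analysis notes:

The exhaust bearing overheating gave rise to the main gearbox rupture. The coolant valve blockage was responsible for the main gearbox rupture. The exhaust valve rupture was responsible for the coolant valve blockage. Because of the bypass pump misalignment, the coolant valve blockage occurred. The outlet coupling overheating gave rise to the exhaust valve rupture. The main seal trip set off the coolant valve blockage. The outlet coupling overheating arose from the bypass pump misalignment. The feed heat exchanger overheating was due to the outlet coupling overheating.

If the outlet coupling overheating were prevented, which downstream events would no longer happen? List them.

Downstream of the outlet coupling overheating: the feed heat exchanger overheating, the exhaust valve rupture, the coolant valve blockage, the main gearbox rupture.
Of those, still caused via another path: the coolant valve blockage, the main gearbox rupture.
The remainder have no surviving cause.

the exhaust valve rupture, the feed heat exchanger overheating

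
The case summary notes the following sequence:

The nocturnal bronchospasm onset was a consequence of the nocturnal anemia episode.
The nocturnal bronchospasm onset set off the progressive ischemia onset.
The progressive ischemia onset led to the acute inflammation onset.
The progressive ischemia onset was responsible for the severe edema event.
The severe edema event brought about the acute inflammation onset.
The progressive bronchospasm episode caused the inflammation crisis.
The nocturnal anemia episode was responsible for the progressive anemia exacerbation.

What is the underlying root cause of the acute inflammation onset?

the nocturnal anemia episode

Tracing upstream from the acute inflammation onset: the acute inflammation onset ← the progressive ischemia onset ← the nocturnal bronchospasm onset ← the nocturnal anemia episode.
The nocturnal anemia episode has no stated cause, so it is the root.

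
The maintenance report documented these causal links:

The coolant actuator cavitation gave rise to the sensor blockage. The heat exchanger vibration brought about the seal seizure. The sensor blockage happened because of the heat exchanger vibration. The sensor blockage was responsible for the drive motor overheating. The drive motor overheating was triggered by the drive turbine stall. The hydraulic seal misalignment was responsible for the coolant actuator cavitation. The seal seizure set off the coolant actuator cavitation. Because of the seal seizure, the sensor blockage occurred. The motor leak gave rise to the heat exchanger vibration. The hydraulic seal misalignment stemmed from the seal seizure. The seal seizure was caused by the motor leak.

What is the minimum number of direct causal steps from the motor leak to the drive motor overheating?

Shortest chain: the motor leak → the heat exchanger vibration → the sensor blockage → the drive motor overheating.

3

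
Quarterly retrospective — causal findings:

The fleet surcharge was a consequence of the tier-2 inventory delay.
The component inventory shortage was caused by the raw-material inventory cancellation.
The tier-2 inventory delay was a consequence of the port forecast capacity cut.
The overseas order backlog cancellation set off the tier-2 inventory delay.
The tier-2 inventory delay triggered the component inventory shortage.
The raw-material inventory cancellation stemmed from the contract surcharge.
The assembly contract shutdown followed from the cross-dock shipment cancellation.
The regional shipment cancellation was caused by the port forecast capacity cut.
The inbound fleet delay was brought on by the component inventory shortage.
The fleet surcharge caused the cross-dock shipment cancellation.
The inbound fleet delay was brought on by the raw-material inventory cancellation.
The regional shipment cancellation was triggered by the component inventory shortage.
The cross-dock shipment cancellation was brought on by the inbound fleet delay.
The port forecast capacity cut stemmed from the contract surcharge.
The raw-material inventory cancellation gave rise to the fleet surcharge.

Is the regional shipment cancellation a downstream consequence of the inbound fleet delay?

No

The inbound fleet delay leads to the cross-dock shipment cancellation, the assembly contract shutdown; the regional shipment cancellation is not among them.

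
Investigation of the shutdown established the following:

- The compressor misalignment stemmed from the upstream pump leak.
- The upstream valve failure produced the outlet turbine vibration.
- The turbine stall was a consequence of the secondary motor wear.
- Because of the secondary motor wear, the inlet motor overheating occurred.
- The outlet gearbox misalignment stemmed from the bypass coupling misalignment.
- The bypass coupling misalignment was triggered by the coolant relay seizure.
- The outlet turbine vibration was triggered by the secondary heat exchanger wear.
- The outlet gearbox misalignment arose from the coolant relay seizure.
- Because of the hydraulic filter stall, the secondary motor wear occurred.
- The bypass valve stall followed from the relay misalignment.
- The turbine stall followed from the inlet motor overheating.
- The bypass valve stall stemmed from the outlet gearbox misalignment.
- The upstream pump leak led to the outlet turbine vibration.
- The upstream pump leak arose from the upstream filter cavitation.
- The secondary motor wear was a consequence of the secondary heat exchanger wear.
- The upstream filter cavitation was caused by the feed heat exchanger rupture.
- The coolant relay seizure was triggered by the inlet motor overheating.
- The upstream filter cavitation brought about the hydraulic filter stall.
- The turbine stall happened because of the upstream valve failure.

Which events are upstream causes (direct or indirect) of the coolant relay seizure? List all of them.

the feed heat exchanger rupture, the hydraulic filter stall, the inlet motor overheating, the secondary heat exchanger wear, the secondary motor wear, the upstream filter cavitation

Immediate cause of the coolant relay seizure: the inlet motor overheating.
Further upstream: the secondary heat exchanger wear, the feed heat exchanger rupture, the upstream filter cavitation, the hydraulic filter stall, the secondary motor wear.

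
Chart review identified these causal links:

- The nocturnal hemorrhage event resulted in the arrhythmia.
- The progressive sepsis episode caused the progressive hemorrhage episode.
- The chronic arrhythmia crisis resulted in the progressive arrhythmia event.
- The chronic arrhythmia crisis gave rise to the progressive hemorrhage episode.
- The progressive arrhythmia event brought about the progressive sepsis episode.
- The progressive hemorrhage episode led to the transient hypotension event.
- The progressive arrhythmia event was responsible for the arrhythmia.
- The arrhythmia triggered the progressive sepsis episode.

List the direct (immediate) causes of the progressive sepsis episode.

Upstream contributors include the chronic arrhythmia crisis, the nocturnal hemorrhage event, but only the arrhythmia, the progressive arrhythmia event feed directly into the progressive sepsis episode.

the arrhythmia, the progressive arrhythmia event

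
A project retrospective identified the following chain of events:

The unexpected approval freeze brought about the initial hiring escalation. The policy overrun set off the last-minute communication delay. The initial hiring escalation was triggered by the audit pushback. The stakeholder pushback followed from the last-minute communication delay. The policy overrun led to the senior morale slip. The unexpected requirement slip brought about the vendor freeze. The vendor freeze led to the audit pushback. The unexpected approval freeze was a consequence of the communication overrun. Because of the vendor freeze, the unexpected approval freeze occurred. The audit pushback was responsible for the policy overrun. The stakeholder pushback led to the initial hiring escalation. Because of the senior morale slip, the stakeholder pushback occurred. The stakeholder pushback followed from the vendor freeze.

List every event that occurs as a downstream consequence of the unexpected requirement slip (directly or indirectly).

the audit pushback, the initial hiring escalation, the last-minute communication delay, the policy overrun, the senior morale slip, the stakeholder pushback, the unexpected approval freeze, the vendor freeze

Direct effects: the vendor freeze.
2 steps out: the unexpected approval freeze, the audit pushback, the stakeholder pushback.
3 steps out: the policy overrun, the initial hiring escalation.
4 steps out: the senior morale slip, the last-minute communication delay.
Not reachable from it: the communication overrun.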